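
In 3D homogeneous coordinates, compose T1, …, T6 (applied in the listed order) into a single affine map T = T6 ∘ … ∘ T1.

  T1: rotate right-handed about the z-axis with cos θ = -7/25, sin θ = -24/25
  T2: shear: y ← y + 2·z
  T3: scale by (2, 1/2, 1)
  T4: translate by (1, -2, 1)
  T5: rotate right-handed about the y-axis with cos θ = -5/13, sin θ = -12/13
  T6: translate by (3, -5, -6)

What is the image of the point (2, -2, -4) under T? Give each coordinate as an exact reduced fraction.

T(p) = (474/65, -292/25, -2763/325)

T1 rotate right-handed about the z-axis with cos θ = -7/25, sin θ = -24/25: (2, -2, -4) → (-62/25, -34/25, -4)
T2 shear: y ← y + 2·z: (-62/25, -34/25, -4) → (-62/25, -234/25, -4)
T3 scale by (2, 1/2, 1): (-62/25, -234/25, -4) → (-124/25, -117/25, -4)
T4 translate by (1, -2, 1): (-124/25, -117/25, -4) → (-99/25, -167/25, -3)
T5 rotate right-handed about the y-axis with cos θ = -5/13, sin θ = -12/13: (-99/25, -167/25, -3) → (279/65, -167/25, -813/325)
T6 translate by (3, -5, -6): (279/65, -167/25, -813/325) → (474/65, -292/25, -2763/325)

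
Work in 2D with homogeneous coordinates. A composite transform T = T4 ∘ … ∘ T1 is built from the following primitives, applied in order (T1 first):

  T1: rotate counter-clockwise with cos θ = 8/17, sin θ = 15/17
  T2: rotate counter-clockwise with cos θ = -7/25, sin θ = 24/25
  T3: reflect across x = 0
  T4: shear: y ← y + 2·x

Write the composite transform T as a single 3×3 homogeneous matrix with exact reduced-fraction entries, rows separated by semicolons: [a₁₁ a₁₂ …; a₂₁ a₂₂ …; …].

T = [416/425 87/425 0; 919/425 -242/425 0; 0 0 1]

T1 = [8/17 -15/17 0; 15/17 8/17 0; 0 0 1]
T2·T1 = [-416/425 -87/425 0; 87/425 -416/425 0; 0 0 1]
T3·…·T1 = [416/425 87/425 0; 87/425 -416/425 0; 0 0 1]
T4·…·T1 = [416/425 87/425 0; 919/425 -242/425 0; 0 0 1]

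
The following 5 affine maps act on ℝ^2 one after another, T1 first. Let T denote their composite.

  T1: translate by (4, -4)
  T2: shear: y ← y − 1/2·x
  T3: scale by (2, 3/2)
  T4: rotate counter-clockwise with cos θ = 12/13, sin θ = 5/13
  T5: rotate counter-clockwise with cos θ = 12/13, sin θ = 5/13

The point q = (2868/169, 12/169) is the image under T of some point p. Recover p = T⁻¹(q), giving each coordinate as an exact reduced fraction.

p = (2, -1)

T1 = [1 0 4; 0 1 -4; 0 0 1]
T2·T1 = [1 0 4; -1/2 1 -6; 0 0 1]
T3·…·T1 = [2 0 8; -3/4 3/2 -9; 0 0 1]
T4·…·T1 = [111/52 -15/26 141/13; 1/13 18/13 -68/13; 0 0 1]
T5·…·T1 = [328/169 -180/169 2032/169; 603/676 357/338 -111/169; 0 0 1]
det M = 3; M⁻¹ = [119/338 60/169 -4; -201/676 328/507 4; 0 0 1]
M⁻¹ · (2868/169, 12/169)ᵀ = (2, -1)ᵀ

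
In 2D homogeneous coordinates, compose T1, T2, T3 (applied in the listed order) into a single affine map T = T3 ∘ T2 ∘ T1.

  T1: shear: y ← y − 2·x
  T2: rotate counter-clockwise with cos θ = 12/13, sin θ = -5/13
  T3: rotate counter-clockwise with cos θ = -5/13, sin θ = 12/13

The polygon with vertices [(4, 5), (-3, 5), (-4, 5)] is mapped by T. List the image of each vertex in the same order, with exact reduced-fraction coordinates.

T1 shear: y ← y − 2·x: (4, 5) → (4, -3); (-3, 5) → (-3, 11); (-4, 5) → (-4, 13)
T2 rotate counter-clockwise with cos θ = 12/13, sin θ = -5/13: (4, -3) → (33/13, -56/13); (-3, 11) → (19/13, 147/13); (-4, 13) → (17/13, 176/13)
T3 rotate counter-clockwise with cos θ = -5/13, sin θ = 12/13: (33/13, -56/13) → (3, 4); (19/13, 147/13) → (-11, -3); (17/13, 176/13) → (-13, -4)

image vertices: (3, 4), (-11, -3), (-13, -4)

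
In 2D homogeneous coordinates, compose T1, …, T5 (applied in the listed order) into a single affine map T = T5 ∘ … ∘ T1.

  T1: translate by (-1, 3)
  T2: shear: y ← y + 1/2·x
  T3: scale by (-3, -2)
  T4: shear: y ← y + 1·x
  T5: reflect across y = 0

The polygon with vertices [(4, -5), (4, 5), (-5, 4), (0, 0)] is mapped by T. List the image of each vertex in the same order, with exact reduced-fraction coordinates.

image vertices: (-9, 8), (-9, 28), (18, -10), (3, 2)

T1 translate by (-1, 3): (4, -5) → (3, -2); (4, 5) → (3, 8); (-5, 4) → (-6, 7); (0, 0) → (-1, 3)
T2 shear: y ← y + 1/2·x: (3, -2) → (3, -1/2); (3, 8) → (3, 19/2); (-6, 7) → (-6, 4); (-1, 3) → (-1, 5/2)
T3 scale by (-3, -2): (3, -1/2) → (-9, 1); (3, 19/2) → (-9, -19); (-6, 4) → (18, -8); (-1, 5/2) → (3, -5)
T4 shear: y ← y + 1·x: (-9, 1) → (-9, -8); (-9, -19) → (-9, -28); (18, -8) → (18, 10); (3, -5) → (3, -2)
T5 reflect across y = 0: (-9, -8) → (-9, 8); (-9, -28) → (-9, 28); (18, 10) → (18, -10); (3, -2) → (3, 2)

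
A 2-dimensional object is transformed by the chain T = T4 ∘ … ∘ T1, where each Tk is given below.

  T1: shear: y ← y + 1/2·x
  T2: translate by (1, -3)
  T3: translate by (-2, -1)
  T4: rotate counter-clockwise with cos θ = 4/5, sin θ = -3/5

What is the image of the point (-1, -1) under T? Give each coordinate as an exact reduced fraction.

T1 shear: y ← y + 1/2·x: (-1, -1) → (-1, -3/2)
T2 translate by (1, -3): (-1, -3/2) → (0, -9/2)
T3 translate by (-2, -1): (0, -9/2) → (-2, -11/2)
T4 rotate counter-clockwise with cos θ = 4/5, sin θ = -3/5: (-2, -11/2) → (-49/10, -16/5)

T(p) = (-49/10, -16/5)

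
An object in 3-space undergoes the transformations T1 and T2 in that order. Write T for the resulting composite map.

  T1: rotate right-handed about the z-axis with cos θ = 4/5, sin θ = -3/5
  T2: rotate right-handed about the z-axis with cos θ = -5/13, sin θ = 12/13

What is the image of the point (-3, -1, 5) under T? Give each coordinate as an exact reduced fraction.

T(p) = (3/13, -41/13, 5)

T1 rotate right-handed about the z-axis with cos θ = 4/5, sin θ = -3/5: (-3, -1, 5) → (-3, 1, 5)
T2 rotate right-handed about the z-axis with cos θ = -5/13, sin θ = 12/13: (-3, 1, 5) → (3/13, -41/13, 5)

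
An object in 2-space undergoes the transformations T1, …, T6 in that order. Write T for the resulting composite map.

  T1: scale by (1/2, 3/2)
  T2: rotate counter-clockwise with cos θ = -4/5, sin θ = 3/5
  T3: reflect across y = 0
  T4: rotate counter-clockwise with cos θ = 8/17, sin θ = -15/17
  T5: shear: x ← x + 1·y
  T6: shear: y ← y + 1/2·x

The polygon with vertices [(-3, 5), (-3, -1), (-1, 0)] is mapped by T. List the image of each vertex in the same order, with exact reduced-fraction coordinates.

image vertices: (909/85, 978/85), (-108/85, -447/170), (41/170, -31/340)

T1 scale by (1/2, 3/2): (-3, 5) → (-3/2, 15/2); (-3, -1) → (-3/2, -3/2); (-1, 0) → (-1/2, 0)
T2 rotate counter-clockwise with cos θ = -4/5, sin θ = 3/5: (-3/2, 15/2) → (-33/10, -69/10); (-3/2, -3/2) → (21/10, 3/10); (-1/2, 0) → (2/5, -3/10)
T3 reflect across y = 0: (-33/10, -69/10) → (-33/10, 69/10); (21/10, 3/10) → (21/10, -3/10); (2/5, -3/10) → (2/5, 3/10)
T4 rotate counter-clockwise with cos θ = 8/17, sin θ = -15/17: (-33/10, 69/10) → (771/170, 1047/170); (21/10, -3/10) → (123/170, -339/170); (2/5, 3/10) → (77/170, -18/85)
T5 shear: x ← x + 1·y: (771/170, 1047/170) → (909/85, 1047/170); (123/170, -339/170) → (-108/85, -339/170); (77/170, -18/85) → (41/170, -18/85)
T6 shear: y ← y + 1/2·x: (909/85, 1047/170) → (909/85, 978/85); (-108/85, -339/170) → (-108/85, -447/170); (41/170, -18/85) → (41/170, -31/340)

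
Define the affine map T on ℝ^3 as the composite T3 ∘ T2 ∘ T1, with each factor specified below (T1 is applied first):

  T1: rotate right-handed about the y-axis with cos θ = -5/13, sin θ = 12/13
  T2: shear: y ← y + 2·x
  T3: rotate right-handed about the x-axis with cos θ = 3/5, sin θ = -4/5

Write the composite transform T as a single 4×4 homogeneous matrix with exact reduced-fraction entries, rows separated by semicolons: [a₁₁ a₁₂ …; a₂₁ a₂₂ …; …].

T = [-5/13 0 12/13 0; -6/5 3/5 4/5 0; 4/65 -4/5 -111/65 0; 0 0 0 1]

T1 = [-5/13 0 12/13 0; 0 1 0 0; -12/13 0 -5/13 0; 0 0 0 1]
T2·T1 = [-5/13 0 12/13 0; -10/13 1 24/13 0; -12/13 0 -5/13 0; 0 0 0 1]
T3·…·T1 = [-5/13 0 12/13 0; -6/5 3/5 4/5 0; 4/65 -4/5 -111/65 0; 0 0 0 1]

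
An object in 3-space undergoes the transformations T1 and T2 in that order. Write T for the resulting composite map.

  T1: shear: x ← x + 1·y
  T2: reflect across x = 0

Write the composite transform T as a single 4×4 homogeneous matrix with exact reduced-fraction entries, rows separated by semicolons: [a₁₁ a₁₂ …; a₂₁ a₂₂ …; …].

T = [-1 -1 0 0; 0 1 0 0; 0 0 1 0; 0 0 0 1]

T1 = [1 1 0 0; 0 1 0 0; 0 0 1 0; 0 0 0 1]
T2·T1 = [-1 -1 0 0; 0 1 0 0; 0 0 1 0; 0 0 0 1]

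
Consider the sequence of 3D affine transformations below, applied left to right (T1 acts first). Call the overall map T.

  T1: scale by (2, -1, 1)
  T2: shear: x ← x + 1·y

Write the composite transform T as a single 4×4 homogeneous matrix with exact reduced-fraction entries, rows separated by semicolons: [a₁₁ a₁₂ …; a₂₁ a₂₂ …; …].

T = [2 -1 0 0; 0 -1 0 0; 0 0 1 0; 0 0 0 1]

T1 = [2 0 0 0; 0 -1 0 0; 0 0 1 0; 0 0 0 1]
T2·T1 = [2 -1 0 0; 0 -1 0 0; 0 0 1 0; 0 0 0 1]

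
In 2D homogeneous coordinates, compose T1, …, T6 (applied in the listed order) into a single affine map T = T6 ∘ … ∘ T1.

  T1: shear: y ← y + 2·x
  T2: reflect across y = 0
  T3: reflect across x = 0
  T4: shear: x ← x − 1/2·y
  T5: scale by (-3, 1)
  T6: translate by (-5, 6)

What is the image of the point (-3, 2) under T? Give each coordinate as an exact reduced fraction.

T1 shear: y ← y + 2·x: (-3, 2) → (-3, -4)
T2 reflect across y = 0: (-3, -4) → (-3, 4)
T3 reflect across x = 0: (-3, 4) → (3, 4)
T4 shear: x ← x − 1/2·y: (3, 4) → (1, 4)
T5 scale by (-3, 1): (1, 4) → (-3, 4)
T6 translate by (-5, 6): (-3, 4) → (-8, 10)

T(p) = (-8, 10)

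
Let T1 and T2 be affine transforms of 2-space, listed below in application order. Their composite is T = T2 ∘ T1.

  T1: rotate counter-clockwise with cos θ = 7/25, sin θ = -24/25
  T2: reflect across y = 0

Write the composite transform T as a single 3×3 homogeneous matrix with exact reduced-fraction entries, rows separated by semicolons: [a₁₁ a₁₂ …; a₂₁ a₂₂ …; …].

T = [7/25 24/25 0; 24/25 -7/25 0; 0 0 1]

T1 = [7/25 24/25 0; -24/25 7/25 0; 0 0 1]
T2·T1 = [7/25 24/25 0; 24/25 -7/25 0; 0 0 1]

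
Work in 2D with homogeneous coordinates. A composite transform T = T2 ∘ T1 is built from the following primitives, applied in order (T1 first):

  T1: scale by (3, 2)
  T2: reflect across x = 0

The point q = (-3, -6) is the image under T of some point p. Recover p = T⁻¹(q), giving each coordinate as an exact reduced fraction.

p = (1, -3)

T1 = [3 0 0; 0 2 0; 0 0 1]
T2·T1 = [-3 0 0; 0 2 0; 0 0 1]
det M = -6; M⁻¹ = [-1/3 0 0; 0 1/2 0; 0 0 1]
M⁻¹ · (-3, -6)ᵀ = (1, -3)ᵀ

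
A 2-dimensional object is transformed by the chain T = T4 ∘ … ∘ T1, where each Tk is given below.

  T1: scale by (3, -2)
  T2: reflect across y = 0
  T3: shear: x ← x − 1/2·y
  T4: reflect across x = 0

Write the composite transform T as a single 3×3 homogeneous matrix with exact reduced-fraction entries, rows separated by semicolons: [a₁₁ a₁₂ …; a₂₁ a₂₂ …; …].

T1 = [3 0 0; 0 -2 0; 0 0 1]
T2·T1 = [3 0 0; 0 2 0; 0 0 1]
T3·…·T1 = [3 -1 0; 0 2 0; 0 0 1]
T4·…·T1 = [-3 1 0; 0 2 0; 0 0 1]

T = [-3 1 0; 0 2 0; 0 0 1]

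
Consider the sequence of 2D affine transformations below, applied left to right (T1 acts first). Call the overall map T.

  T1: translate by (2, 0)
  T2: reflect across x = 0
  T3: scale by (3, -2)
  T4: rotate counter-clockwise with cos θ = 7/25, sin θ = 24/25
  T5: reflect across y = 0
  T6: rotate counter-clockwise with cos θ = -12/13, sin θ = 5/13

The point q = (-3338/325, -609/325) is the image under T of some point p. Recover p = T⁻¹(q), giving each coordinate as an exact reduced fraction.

T1 = [1 0 2; 0 1 0; 0 0 1]
T2·T1 = [-1 0 -2; 0 1 0; 0 0 1]
T3·…·T1 = [-3 0 -6; 0 -2 0; 0 0 1]
T4·…·T1 = [-21/25 48/25 -42/25; -72/25 -14/25 -144/25; 0 0 1]
T5·…·T1 = [-21/25 48/25 -42/25; 72/25 14/25 144/25; 0 0 1]
T6·…·T1 = [-108/325 -646/325 -216/325; -969/325 72/325 -1938/325; 0 0 1]
det M = -6; M⁻¹ = [-12/325 -323/975 -2; -323/650 18/325 0; 0 0 1]
M⁻¹ · (-3338/325, -609/325)ᵀ = (-1, 5)ᵀ

p = (-1, 5)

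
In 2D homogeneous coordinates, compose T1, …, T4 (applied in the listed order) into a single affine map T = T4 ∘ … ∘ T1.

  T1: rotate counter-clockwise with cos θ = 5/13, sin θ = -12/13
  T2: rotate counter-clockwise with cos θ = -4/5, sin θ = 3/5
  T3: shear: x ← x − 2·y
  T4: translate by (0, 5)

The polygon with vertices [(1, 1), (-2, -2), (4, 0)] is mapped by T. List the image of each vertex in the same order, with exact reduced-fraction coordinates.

T1 rotate counter-clockwise with cos θ = 5/13, sin θ = -12/13: (1, 1) → (17/13, -7/13); (-2, -2) → (-34/13, 14/13); (4, 0) → (20/13, -48/13)
T2 rotate counter-clockwise with cos θ = -4/5, sin θ = 3/5: (17/13, -7/13) → (-47/65, 79/65); (-34/13, 14/13) → (94/65, -158/65); (20/13, -48/13) → (64/65, 252/65)
T3 shear: x ← x − 2·y: (-47/65, 79/65) → (-41/13, 79/65); (94/65, -158/65) → (82/13, -158/65); (64/65, 252/65) → (-88/13, 252/65)
T4 translate by (0, 5): (-41/13, 79/65) → (-41/13, 404/65); (82/13, -158/65) → (82/13, 167/65); (-88/13, 252/65) → (-88/13, 577/65)

image vertices: (-41/13, 404/65), (82/13, 167/65), (-88/13, 577/65)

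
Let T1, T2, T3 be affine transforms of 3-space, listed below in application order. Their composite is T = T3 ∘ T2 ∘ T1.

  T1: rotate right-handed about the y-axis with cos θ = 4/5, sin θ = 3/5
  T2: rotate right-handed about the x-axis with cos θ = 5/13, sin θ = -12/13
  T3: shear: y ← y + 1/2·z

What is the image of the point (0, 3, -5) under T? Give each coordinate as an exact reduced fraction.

T1 rotate right-handed about the y-axis with cos θ = 4/5, sin θ = 3/5: (0, 3, -5) → (-3, 3, -4)
T2 rotate right-handed about the x-axis with cos θ = 5/13, sin θ = -12/13: (-3, 3, -4) → (-3, -33/13, -56/13)
T3 shear: y ← y + 1/2·z: (-3, -33/13, -56/13) → (-3, -61/13, -56/13)

T(p) = (-3, -61/13, -56/13)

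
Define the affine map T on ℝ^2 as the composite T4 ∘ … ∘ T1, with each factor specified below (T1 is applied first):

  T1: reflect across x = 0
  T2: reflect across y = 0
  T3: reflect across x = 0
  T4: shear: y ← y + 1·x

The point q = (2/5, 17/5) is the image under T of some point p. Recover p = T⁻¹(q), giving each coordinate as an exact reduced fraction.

T1 = [-1 0 0; 0 1 0; 0 0 1]
T2·T1 = [-1 0 0; 0 -1 0; 0 0 1]
T3·…·T1 = [1 0 0; 0 -1 0; 0 0 1]
T4·…·T1 = [1 0 0; 1 -1 0; 0 0 1]
det M = -1; M⁻¹ = [1 0 0; 1 -1 0; 0 0 1]
M⁻¹ · (2/5, 17/5)ᵀ = (2/5, -3)ᵀ

p = (2/5, -3)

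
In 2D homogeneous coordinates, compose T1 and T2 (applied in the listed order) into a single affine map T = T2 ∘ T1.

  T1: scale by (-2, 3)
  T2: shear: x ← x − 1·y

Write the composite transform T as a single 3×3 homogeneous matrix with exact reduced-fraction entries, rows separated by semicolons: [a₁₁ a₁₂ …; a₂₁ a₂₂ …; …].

T1 = [-2 0 0; 0 3 0; 0 0 1]
T2·T1 = [-2 -3 0; 0 3 0; 0 0 1]

T = [-2 -3 0; 0 3 0; 0 0 1]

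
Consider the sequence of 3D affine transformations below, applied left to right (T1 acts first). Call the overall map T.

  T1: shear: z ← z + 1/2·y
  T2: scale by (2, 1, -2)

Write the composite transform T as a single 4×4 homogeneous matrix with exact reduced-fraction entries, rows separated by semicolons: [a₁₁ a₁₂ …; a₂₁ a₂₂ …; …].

T1 = [1 0 0 0; 0 1 0 0; 0 1/2 1 0; 0 0 0 1]
T2·T1 = [2 0 0 0; 0 1 0 0; 0 -1 -2 0; 0 0 0 1]

T = [2 0 0 0; 0 1 0 0; 0 -1 -2 0; 0 0 0 1]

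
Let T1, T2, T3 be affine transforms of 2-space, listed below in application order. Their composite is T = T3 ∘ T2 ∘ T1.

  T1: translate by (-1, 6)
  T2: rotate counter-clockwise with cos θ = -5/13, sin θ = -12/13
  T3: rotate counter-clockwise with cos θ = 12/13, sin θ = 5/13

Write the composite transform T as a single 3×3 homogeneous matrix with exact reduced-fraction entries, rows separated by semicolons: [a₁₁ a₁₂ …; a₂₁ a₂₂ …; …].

T1 = [1 0 -1; 0 1 6; 0 0 1]
T2·T1 = [-5/13 12/13 77/13; -12/13 -5/13 -18/13; 0 0 1]
T3·…·T1 = [0 1 6; -1 0 1; 0 0 1]

T = [0 1 6; -1 0 1; 0 0 1]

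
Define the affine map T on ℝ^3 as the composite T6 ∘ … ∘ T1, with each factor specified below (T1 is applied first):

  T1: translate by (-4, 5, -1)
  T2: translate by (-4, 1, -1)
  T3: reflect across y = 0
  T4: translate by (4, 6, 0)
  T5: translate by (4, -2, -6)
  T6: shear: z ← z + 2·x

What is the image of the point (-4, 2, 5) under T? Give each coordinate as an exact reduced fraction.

T1 translate by (-4, 5, -1): (-4, 2, 5) → (-8, 7, 4)
T2 translate by (-4, 1, -1): (-8, 7, 4) → (-12, 8, 3)
T3 reflect across y = 0: (-12, 8, 3) → (-12, -8, 3)
T4 translate by (4, 6, 0): (-12, -8, 3) → (-8, -2, 3)
T5 translate by (4, -2, -6): (-8, -2, 3) → (-4, -4, -3)
T6 shear: z ← z + 2·x: (-4, -4, -3) → (-4, -4, -11)

T(p) = (-4, -4, -11)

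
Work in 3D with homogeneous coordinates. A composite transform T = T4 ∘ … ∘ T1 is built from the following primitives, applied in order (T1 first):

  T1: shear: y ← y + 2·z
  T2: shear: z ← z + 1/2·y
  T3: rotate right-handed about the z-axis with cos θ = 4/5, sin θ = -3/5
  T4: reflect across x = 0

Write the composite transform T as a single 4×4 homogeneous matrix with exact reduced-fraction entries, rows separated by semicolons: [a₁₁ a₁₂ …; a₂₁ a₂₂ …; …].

T = [-4/5 -3/5 -6/5 0; -3/5 4/5 8/5 0; 0 1/2 2 0; 0 0 0 1]

T1 = [1 0 0 0; 0 1 2 0; 0 0 1 0; 0 0 0 1]
T2·T1 = [1 0 0 0; 0 1 2 0; 0 1/2 2 0; 0 0 0 1]
T3·…·T1 = [4/5 3/5 6/5 0; -3/5 4/5 8/5 0; 0 1/2 2 0; 0 0 0 1]
T4·…·T1 = [-4/5 -3/5 -6/5 0; -3/5 4/5 8/5 0; 0 1/2 2 0; 0 0 0 1]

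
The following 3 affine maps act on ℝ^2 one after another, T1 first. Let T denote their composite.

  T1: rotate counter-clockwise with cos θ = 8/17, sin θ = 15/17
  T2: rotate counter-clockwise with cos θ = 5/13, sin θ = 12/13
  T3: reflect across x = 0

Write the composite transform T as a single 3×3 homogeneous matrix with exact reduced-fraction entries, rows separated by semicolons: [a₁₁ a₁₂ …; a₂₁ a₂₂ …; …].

T1 = [8/17 -15/17 0; 15/17 8/17 0; 0 0 1]
T2·T1 = [-140/221 -171/221 0; 171/221 -140/221 0; 0 0 1]
T3·…·T1 = [140/221 171/221 0; 171/221 -140/221 0; 0 0 1]

T = [140/221 171/221 0; 171/221 -140/221 0; 0 0 1]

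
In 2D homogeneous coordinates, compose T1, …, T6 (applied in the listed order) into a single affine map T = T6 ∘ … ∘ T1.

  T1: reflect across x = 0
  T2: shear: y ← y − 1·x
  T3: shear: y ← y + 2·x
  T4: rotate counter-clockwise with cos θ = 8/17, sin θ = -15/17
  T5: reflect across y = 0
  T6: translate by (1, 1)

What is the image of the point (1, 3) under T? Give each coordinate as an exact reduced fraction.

T1 reflect across x = 0: (1, 3) → (-1, 3)
T2 shear: y ← y − 1·x: (-1, 3) → (-1, 4)
T3 shear: y ← y + 2·x: (-1, 4) → (-1, 2)
T4 rotate counter-clockwise with cos θ = 8/17, sin θ = -15/17: (-1, 2) → (22/17, 31/17)
T5 reflect across y = 0: (22/17, 31/17) → (22/17, -31/17)
T6 translate by (1, 1): (22/17, -31/17) → (39/17, -14/17)

T(p) = (39/17, -14/17)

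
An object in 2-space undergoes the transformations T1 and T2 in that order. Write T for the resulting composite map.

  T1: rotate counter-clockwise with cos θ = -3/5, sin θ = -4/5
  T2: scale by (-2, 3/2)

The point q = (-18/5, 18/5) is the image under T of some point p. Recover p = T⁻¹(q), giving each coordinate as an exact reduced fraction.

p = (-3, 0)

T1 = [-3/5 4/5 0; -4/5 -3/5 0; 0 0 1]
T2·T1 = [6/5 -8/5 0; -6/5 -9/10 0; 0 0 1]
det M = -3; M⁻¹ = [3/10 -8/15 0; -2/5 -2/5 0; 0 0 1]
M⁻¹ · (-18/5, 18/5)ᵀ = (-3, 0)ᵀ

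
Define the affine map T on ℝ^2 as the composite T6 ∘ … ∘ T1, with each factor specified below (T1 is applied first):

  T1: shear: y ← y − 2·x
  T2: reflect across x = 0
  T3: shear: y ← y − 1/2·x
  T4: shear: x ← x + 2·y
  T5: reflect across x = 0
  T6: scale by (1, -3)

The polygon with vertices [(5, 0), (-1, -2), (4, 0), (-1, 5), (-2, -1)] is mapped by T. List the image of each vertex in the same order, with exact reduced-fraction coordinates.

T1 shear: y ← y − 2·x: (5, 0) → (5, -10); (-1, -2) → (-1, 0); (4, 0) → (4, -8); (-1, 5) → (-1, 7); (-2, -1) → (-2, 3)
T2 reflect across x = 0: (5, -10) → (-5, -10); (-1, 0) → (1, 0); (4, -8) → (-4, -8); (-1, 7) → (1, 7); (-2, 3) → (2, 3)
T3 shear: y ← y − 1/2·x: (-5, -10) → (-5, -15/2); (1, 0) → (1, -1/2); (-4, -8) → (-4, -6); (1, 7) → (1, 13/2); (2, 3) → (2, 2)
T4 shear: x ← x + 2·y: (-5, -15/2) → (-20, -15/2); (1, -1/2) → (0, -1/2); (-4, -6) → (-16, -6); (1, 13/2) → (14, 13/2); (2, 2) → (6, 2)
T5 reflect across x = 0: (-20, -15/2) → (20, -15/2); (0, -1/2) → (0, -1/2); (-16, -6) → (16, -6); (14, 13/2) → (-14, 13/2); (6, 2) → (-6, 2)
T6 scale by (1, -3): (20, -15/2) → (20, 45/2); (0, -1/2) → (0, 3/2); (16, -6) → (16, 18); (-14, 13/2) → (-14, -39/2); (-6, 2) → (-6, -6)

image vertices: (20, 45/2), (0, 3/2), (16, 18), (-14, -39/2), (-6, -6)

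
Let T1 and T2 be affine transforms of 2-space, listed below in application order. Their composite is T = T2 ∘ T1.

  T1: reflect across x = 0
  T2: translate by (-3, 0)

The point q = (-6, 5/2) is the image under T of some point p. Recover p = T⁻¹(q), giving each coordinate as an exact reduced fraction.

p = (3, 5/2)

T1 = [-1 0 0; 0 1 0; 0 0 1]
T2·T1 = [-1 0 -3; 0 1 0; 0 0 1]
det M = -1; M⁻¹ = [-1 0 -3; 0 1 0; 0 0 1]
M⁻¹ · (-6, 5/2)ᵀ = (3, 5/2)ᵀ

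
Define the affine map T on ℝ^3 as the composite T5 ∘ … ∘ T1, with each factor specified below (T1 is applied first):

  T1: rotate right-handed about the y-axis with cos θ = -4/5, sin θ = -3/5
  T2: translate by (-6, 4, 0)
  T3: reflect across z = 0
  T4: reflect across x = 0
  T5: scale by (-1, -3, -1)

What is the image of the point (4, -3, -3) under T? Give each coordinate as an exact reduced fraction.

T(p) = (-37/5, -3, 24/5)

T1 rotate right-handed about the y-axis with cos θ = -4/5, sin θ = -3/5: (4, -3, -3) → (-7/5, -3, 24/5)
T2 translate by (-6, 4, 0): (-7/5, -3, 24/5) → (-37/5, 1, 24/5)
T3 reflect across z = 0: (-37/5, 1, 24/5) → (-37/5, 1, -24/5)
T4 reflect across x = 0: (-37/5, 1, -24/5) → (37/5, 1, -24/5)
T5 scale by (-1, -3, -1): (37/5, 1, -24/5) → (-37/5, -3, 24/5)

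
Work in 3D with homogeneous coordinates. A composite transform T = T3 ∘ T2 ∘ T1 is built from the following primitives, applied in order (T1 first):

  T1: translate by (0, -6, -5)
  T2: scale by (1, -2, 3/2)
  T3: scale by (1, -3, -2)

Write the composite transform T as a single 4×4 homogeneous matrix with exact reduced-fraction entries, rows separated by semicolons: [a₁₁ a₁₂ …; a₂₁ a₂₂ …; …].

T = [1 0 0 0; 0 6 0 -36; 0 0 -3 15; 0 0 0 1]

T1 = [1 0 0 0; 0 1 0 -6; 0 0 1 -5; 0 0 0 1]
T2·T1 = [1 0 0 0; 0 -2 0 12; 0 0 3/2 -15/2; 0 0 0 1]
T3·…·T1 = [1 0 0 0; 0 6 0 -36; 0 0 -3 15; 0 0 0 1]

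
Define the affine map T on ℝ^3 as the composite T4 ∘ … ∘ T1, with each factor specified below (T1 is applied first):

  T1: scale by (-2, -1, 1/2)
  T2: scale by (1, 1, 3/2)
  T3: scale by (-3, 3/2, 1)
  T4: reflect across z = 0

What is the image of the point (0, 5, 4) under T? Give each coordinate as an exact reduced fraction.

T1 scale by (-2, -1, 1/2): (0, 5, 4) → (0, -5, 2)
T2 scale by (1, 1, 3/2): (0, -5, 2) → (0, -5, 3)
T3 scale by (-3, 3/2, 1): (0, -5, 3) → (0, -15/2, 3)
T4 reflect across z = 0: (0, -15/2, 3) → (0, -15/2, -3)

T(p) = (0, -15/2, -3)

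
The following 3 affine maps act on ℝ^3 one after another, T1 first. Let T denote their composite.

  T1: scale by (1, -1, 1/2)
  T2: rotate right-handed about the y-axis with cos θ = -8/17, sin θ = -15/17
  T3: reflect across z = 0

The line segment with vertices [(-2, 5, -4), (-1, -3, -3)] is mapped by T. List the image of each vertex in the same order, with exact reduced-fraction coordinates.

T1 scale by (1, -1, 1/2): (-2, 5, -4) → (-2, -5, -2); (-1, -3, -3) → (-1, 3, -3/2)
T2 rotate right-handed about the y-axis with cos θ = -8/17, sin θ = -15/17: (-2, -5, -2) → (46/17, -5, -14/17); (-1, 3, -3/2) → (61/34, 3, -3/17)
T3 reflect across z = 0: (46/17, -5, -14/17) → (46/17, -5, 14/17); (61/34, 3, -3/17) → (61/34, 3, 3/17)

image vertices: (46/17, -5, 14/17), (61/34, 3, 3/17)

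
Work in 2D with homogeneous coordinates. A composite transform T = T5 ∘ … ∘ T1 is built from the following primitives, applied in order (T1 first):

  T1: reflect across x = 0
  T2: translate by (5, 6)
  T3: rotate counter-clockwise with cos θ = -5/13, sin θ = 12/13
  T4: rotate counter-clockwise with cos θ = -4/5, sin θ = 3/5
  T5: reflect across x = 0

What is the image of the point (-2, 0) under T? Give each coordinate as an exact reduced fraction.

T1 reflect across x = 0: (-2, 0) → (2, 0)
T2 translate by (5, 6): (2, 0) → (7, 6)
T3 rotate counter-clockwise with cos θ = -5/13, sin θ = 12/13: (7, 6) → (-107/13, 54/13)
T4 rotate counter-clockwise with cos θ = -4/5, sin θ = 3/5: (-107/13, 54/13) → (266/65, -537/65)
T5 reflect across x = 0: (266/65, -537/65) → (-266/65, -537/65)

T(p) = (-266/65, -537/65)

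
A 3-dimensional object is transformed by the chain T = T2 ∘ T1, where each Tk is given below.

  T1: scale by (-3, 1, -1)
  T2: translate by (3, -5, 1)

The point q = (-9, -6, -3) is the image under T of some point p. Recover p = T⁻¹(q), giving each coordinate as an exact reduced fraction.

p = (4, -1, 4)

T1 = [-3 0 0 0; 0 1 0 0; 0 0 -1 0; 0 0 0 1]
T2·T1 = [-3 0 0 3; 0 1 0 -5; 0 0 -1 1; 0 0 0 1]
det M = 3; M⁻¹ = [-1/3 0 0 1; 0 1 0 5; 0 0 -1 1; 0 0 0 1]
M⁻¹ · (-9, -6, -3)ᵀ = (4, -1, 4)ᵀ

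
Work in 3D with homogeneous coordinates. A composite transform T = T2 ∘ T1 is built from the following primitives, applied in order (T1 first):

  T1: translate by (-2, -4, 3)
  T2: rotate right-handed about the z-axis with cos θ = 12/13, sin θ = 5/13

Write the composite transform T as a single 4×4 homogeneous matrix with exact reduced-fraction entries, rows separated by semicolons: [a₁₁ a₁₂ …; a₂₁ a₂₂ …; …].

T = [12/13 -5/13 0 -4/13; 5/13 12/13 0 -58/13; 0 0 1 3; 0 0 0 1]

T1 = [1 0 0 -2; 0 1 0 -4; 0 0 1 3; 0 0 0 1]
T2·T1 = [12/13 -5/13 0 -4/13; 5/13 12/13 0 -58/13; 0 0 1 3; 0 0 0 1]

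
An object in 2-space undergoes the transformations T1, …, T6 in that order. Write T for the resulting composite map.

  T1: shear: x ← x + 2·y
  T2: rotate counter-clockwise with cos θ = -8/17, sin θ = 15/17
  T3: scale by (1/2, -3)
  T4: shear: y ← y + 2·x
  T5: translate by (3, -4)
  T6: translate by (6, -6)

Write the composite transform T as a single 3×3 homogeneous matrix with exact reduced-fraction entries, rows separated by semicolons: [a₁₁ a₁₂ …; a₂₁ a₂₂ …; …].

T1 = [1 2 0; 0 1 0; 0 0 1]
T2·T1 = [-8/17 -31/17 0; 15/17 22/17 0; 0 0 1]
T3·…·T1 = [-4/17 -31/34 0; -45/17 -66/17 0; 0 0 1]
T4·…·T1 = [-4/17 -31/34 0; -53/17 -97/17 0; 0 0 1]
T5·…·T1 = [-4/17 -31/34 3; -53/17 -97/17 -4; 0 0 1]
T6·…·T1 = [-4/17 -31/34 9; -53/17 -97/17 -10; 0 0 1]

T = [-4/17 -31/34 9; -53/17 -97/17 -10; 0 0 1]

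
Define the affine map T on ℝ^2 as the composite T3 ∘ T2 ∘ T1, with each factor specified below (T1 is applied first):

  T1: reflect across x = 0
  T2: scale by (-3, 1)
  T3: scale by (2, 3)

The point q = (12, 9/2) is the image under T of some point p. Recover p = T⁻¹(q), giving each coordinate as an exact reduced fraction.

p = (2, 3/2)

T1 = [-1 0 0; 0 1 0; 0 0 1]
T2·T1 = [3 0 0; 0 1 0; 0 0 1]
T3·…·T1 = [6 0 0; 0 3 0; 0 0 1]
det M = 18; M⁻¹ = [1/6 0 0; 0 1/3 0; 0 0 1]
M⁻¹ · (12, 9/2)ᵀ = (2, 3/2)ᵀ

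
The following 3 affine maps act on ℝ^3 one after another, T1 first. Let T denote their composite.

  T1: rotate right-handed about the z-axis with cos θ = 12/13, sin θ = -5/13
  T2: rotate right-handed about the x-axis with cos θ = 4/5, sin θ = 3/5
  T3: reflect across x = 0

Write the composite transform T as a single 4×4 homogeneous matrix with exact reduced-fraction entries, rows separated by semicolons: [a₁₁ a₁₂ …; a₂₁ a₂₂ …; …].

T = [-12/13 -5/13 0 0; -4/13 48/65 -3/5 0; -3/13 36/65 4/5 0; 0 0 0 1]

T1 = [12/13 5/13 0 0; -5/13 12/13 0 0; 0 0 1 0; 0 0 0 1]
T2·T1 = [12/13 5/13 0 0; -4/13 48/65 -3/5 0; -3/13 36/65 4/5 0; 0 0 0 1]
T3·…·T1 = [-12/13 -5/13 0 0; -4/13 48/65 -3/5 0; -3/13 36/65 4/5 0; 0 0 0 1]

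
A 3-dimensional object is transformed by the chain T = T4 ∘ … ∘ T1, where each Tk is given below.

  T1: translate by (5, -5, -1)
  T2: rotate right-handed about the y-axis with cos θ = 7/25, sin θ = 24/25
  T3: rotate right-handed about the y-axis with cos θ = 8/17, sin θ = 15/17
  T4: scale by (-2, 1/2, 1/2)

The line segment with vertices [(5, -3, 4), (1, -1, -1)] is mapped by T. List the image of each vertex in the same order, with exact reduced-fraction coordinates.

image vertices: (4298/425, -4, -1941/425), (4836/425, -3, -587/425)

T1 translate by (5, -5, -1): (5, -3, 4) → (10, -8, 3); (1, -1, -1) → (6, -6, -2)
T2 rotate right-handed about the y-axis with cos θ = 7/25, sin θ = 24/25: (10, -8, 3) → (142/25, -8, -219/25); (6, -6, -2) → (-6/25, -6, -158/25)
T3 rotate right-handed about the y-axis with cos θ = 8/17, sin θ = 15/17: (142/25, -8, -219/25) → (-2149/425, -8, -3882/425); (-6/25, -6, -158/25) → (-2418/425, -6, -1174/425)
T4 scale by (-2, 1/2, 1/2): (-2149/425, -8, -3882/425) → (4298/425, -4, -1941/425); (-2418/425, -6, -1174/425) → (4836/425, -3, -587/425)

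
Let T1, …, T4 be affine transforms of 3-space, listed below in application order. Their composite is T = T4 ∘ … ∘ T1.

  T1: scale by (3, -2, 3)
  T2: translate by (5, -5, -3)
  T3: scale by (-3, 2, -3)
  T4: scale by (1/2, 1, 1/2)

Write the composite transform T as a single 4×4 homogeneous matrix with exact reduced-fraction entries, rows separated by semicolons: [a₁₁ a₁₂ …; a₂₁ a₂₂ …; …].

T1 = [3 0 0 0; 0 -2 0 0; 0 0 3 0; 0 0 0 1]
T2·T1 = [3 0 0 5; 0 -2 0 -5; 0 0 3 -3; 0 0 0 1]
T3·…·T1 = [-9 0 0 -15; 0 -4 0 -10; 0 0 -9 9; 0 0 0 1]
T4·…·T1 = [-9/2 0 0 -15/2; 0 -4 0 -10; 0 0 -9/2 9/2; 0 0 0 1]

T = [-9/2 0 0 -15/2; 0 -4 0 -10; 0 0 -9/2 9/2; 0 0 0 1]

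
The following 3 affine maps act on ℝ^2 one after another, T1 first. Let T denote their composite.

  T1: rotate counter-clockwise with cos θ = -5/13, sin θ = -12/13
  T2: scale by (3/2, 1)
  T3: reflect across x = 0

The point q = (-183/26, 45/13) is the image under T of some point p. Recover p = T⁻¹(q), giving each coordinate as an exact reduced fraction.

T1 = [-5/13 12/13 0; -12/13 -5/13 0; 0 0 1]
T2·T1 = [-15/26 18/13 0; -12/13 -5/13 0; 0 0 1]
T3·…·T1 = [15/26 -18/13 0; -12/13 -5/13 0; 0 0 1]
det M = -3/2; M⁻¹ = [10/39 -12/13 0; -8/13 -5/13 0; 0 0 1]
M⁻¹ · (-183/26, 45/13)ᵀ = (-5, 3)ᵀ

p = (-5, 3)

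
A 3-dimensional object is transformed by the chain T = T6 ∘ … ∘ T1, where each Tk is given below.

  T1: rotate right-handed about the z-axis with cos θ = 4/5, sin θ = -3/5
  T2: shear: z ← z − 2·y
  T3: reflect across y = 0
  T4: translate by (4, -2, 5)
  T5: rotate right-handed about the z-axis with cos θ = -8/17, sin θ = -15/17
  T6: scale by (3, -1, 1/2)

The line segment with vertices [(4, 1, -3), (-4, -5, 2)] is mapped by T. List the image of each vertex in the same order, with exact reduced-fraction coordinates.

T1 rotate right-handed about the z-axis with cos θ = 4/5, sin θ = -3/5: (4, 1, -3) → (19/5, -8/5, -3); (-4, -5, 2) → (-31/5, -8/5, 2)
T2 shear: z ← z − 2·y: (19/5, -8/5, -3) → (19/5, -8/5, 1/5); (-31/5, -8/5, 2) → (-31/5, -8/5, 26/5)
T3 reflect across y = 0: (19/5, -8/5, 1/5) → (19/5, 8/5, 1/5); (-31/5, -8/5, 26/5) → (-31/5, 8/5, 26/5)
T4 translate by (4, -2, 5): (19/5, 8/5, 1/5) → (39/5, -2/5, 26/5); (-31/5, 8/5, 26/5) → (-11/5, -2/5, 51/5)
T5 rotate right-handed about the z-axis with cos θ = -8/17, sin θ = -15/17: (39/5, -2/5, 26/5) → (-342/85, -569/85, 26/5); (-11/5, -2/5, 51/5) → (58/85, 181/85, 51/5)
T6 scale by (3, -1, 1/2): (-342/85, -569/85, 26/5) → (-1026/85, 569/85, 13/5); (58/85, 181/85, 51/5) → (174/85, -181/85, 51/10)

image vertices: (-1026/85, 569/85, 13/5), (174/85, -181/85, 51/10)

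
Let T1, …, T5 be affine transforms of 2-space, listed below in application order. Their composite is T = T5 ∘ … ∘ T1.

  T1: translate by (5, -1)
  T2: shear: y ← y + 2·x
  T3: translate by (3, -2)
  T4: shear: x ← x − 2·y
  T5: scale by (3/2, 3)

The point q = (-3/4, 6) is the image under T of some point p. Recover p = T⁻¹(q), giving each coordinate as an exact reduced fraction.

p = (-9/2, 4)

T1 = [1 0 5; 0 1 -1; 0 0 1]
T2·T1 = [1 0 5; 2 1 9; 0 0 1]
T3·…·T1 = [1 0 8; 2 1 7; 0 0 1]
T4·…·T1 = [-3 -2 -6; 2 1 7; 0 0 1]
T5·…·T1 = [-9/2 -3 -9; 6 3 21; 0 0 1]
det M = 9/2; M⁻¹ = [2/3 2/3 -8; -4/3 -1 9; 0 0 1]
M⁻¹ · (-3/4, 6)ᵀ = (-9/2, 4)ᵀ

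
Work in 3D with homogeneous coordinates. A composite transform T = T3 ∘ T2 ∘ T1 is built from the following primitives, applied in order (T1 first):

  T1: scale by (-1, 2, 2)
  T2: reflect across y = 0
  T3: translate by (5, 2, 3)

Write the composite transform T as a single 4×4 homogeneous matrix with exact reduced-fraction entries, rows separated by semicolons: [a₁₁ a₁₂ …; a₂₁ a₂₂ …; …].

T = [-1 0 0 5; 0 -2 0 2; 0 0 2 3; 0 0 0 1]

T1 = [-1 0 0 0; 0 2 0 0; 0 0 2 0; 0 0 0 1]
T2·T1 = [-1 0 0 0; 0 -2 0 0; 0 0 2 0; 0 0 0 1]
T3·…·T1 = [-1 0 0 5; 0 -2 0 2; 0 0 2 3; 0 0 0 1]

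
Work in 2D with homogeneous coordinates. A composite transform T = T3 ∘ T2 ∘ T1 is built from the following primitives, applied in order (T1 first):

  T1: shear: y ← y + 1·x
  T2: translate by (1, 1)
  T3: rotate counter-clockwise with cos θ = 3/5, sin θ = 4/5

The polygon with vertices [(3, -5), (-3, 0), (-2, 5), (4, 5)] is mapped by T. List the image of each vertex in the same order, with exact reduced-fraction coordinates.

T1 shear: y ← y + 1·x: (3, -5) → (3, -2); (-3, 0) → (-3, -3); (-2, 5) → (-2, 3); (4, 5) → (4, 9)
T2 translate by (1, 1): (3, -2) → (4, -1); (-3, -3) → (-2, -2); (-2, 3) → (-1, 4); (4, 9) → (5, 10)
T3 rotate counter-clockwise with cos θ = 3/5, sin θ = 4/5: (4, -1) → (16/5, 13/5); (-2, -2) → (2/5, -14/5); (-1, 4) → (-19/5, 8/5); (5, 10) → (-5, 10)

image vertices: (16/5, 13/5), (2/5, -14/5), (-19/5, 8/5), (-5, 10)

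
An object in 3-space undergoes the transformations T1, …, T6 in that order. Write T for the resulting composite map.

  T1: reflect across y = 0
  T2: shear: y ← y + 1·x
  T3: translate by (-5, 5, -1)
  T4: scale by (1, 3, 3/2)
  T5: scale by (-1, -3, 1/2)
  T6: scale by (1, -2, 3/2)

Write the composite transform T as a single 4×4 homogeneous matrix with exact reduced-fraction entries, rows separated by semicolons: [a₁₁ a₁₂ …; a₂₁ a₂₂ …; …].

T = [-1 0 0 5; 18 -18 0 90; 0 0 9/8 -9/8; 0 0 0 1]

T1 = [1 0 0 0; 0 -1 0 0; 0 0 1 0; 0 0 0 1]
T2·T1 = [1 0 0 0; 1 -1 0 0; 0 0 1 0; 0 0 0 1]
T3·…·T1 = [1 0 0 -5; 1 -1 0 5; 0 0 1 -1; 0 0 0 1]
T4·…·T1 = [1 0 0 -5; 3 -3 0 15; 0 0 3/2 -3/2; 0 0 0 1]
T5·…·T1 = [-1 0 0 5; -9 9 0 -45; 0 0 3/4 -3/4; 0 0 0 1]
T6·…·T1 = [-1 0 0 5; 18 -18 0 90; 0 0 9/8 -9/8; 0 0 0 1]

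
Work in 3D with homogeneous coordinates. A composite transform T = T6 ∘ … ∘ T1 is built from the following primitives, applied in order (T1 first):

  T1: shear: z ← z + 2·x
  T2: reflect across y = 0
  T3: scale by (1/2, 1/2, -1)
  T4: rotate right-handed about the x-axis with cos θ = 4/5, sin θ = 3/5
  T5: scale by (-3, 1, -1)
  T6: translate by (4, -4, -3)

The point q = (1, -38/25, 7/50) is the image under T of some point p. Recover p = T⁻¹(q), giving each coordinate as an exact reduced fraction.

T1 = [1 0 0 0; 0 1 0 0; 2 0 1 0; 0 0 0 1]
T2·T1 = [1 0 0 0; 0 -1 0 0; 2 0 1 0; 0 0 0 1]
T3·…·T1 = [1/2 0 0 0; 0 -1/2 0 0; -2 0 -1 0; 0 0 0 1]
T4·…·T1 = [1/2 0 0 0; 6/5 -2/5 3/5 0; -8/5 -3/10 -4/5 0; 0 0 0 1]
T5·…·T1 = [-3/2 0 0 0; 6/5 -2/5 3/5 0; 8/5 3/10 4/5 0; 0 0 0 1]
T6·…·T1 = [-3/2 0 0 4; 6/5 -2/5 3/5 -4; 8/5 3/10 4/5 -3; 0 0 0 1]
det M = 3/4; M⁻¹ = [-2/3 0 0 8/3; 0 -8/5 6/5 -14/5; 4/3 3/5 4/5 -8/15; 0 0 0 1]
M⁻¹ · (1, -38/25, 7/50)ᵀ = (2, -1/5, 0)ᵀ

p = (2, -1/5, 0)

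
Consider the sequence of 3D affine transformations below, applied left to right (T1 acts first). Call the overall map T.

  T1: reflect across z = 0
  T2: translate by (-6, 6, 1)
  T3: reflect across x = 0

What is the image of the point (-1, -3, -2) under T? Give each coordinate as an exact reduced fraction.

T(p) = (7, 3, 3)

T1 reflect across z = 0: (-1, -3, -2) → (-1, -3, 2)
T2 translate by (-6, 6, 1): (-1, -3, 2) → (-7, 3, 3)
T3 reflect across x = 0: (-7, 3, 3) → (7, 3, 3)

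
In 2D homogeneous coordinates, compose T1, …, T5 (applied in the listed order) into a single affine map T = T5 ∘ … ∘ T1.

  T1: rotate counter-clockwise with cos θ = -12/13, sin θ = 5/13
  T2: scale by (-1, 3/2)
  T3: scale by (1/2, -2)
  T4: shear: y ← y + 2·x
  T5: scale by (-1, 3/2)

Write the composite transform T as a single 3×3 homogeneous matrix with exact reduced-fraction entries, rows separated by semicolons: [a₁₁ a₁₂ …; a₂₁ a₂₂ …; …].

T = [-6/13 -5/26 0; -9/26 123/26 0; 0 0 1]

T1 = [-12/13 -5/13 0; 5/13 -12/13 0; 0 0 1]
T2·T1 = [12/13 5/13 0; 15/26 -18/13 0; 0 0 1]
T3·…·T1 = [6/13 5/26 0; -15/13 36/13 0; 0 0 1]
T4·…·T1 = [6/13 5/26 0; -3/13 41/13 0; 0 0 1]
T5·…·T1 = [-6/13 -5/26 0; -9/26 123/26 0; 0 0 1]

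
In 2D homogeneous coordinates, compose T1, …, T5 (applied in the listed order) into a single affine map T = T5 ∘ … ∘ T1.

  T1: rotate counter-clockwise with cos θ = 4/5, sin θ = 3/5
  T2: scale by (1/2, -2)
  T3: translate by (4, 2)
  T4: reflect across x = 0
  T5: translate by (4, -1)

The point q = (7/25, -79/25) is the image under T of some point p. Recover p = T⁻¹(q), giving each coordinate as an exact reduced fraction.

p = (4/5, 2)

T1 = [4/5 -3/5 0; 3/5 4/5 0; 0 0 1]
T2·T1 = [2/5 -3/10 0; -6/5 -8/5 0; 0 0 1]
T3·…·T1 = [2/5 -3/10 4; -6/5 -8/5 2; 0 0 1]
T4·…·T1 = [-2/5 3/10 -4; -6/5 -8/5 2; 0 0 1]
T5·…·T1 = [-2/5 3/10 0; -6/5 -8/5 1; 0 0 1]
det M = 1; M⁻¹ = [-8/5 -3/10 3/10; 6/5 -2/5 2/5; 0 0 1]
M⁻¹ · (7/25, -79/25)ᵀ = (4/5, 2)ᵀ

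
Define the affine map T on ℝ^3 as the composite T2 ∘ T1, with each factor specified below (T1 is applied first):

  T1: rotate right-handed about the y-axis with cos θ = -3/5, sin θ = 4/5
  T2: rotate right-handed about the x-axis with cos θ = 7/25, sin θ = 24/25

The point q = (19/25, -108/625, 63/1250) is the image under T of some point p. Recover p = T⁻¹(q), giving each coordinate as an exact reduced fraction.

T1 = [-3/5 0 4/5 0; 0 1 0 0; -4/5 0 -3/5 0; 0 0 0 1]
T2·T1 = [-3/5 0 4/5 0; 96/125 7/25 72/125 0; -28/125 24/25 -21/125 0; 0 0 0 1]
det M = 1; M⁻¹ = [-3/5 96/125 -28/125 0; 0 7/25 24/25 0; 4/5 72/125 -21/125 0; 0 0 0 1]
M⁻¹ · (19/25, -108/625, 63/1250)ᵀ = (-3/5, 0, 1/2)ᵀ

p = (-3/5, 0, 1/2)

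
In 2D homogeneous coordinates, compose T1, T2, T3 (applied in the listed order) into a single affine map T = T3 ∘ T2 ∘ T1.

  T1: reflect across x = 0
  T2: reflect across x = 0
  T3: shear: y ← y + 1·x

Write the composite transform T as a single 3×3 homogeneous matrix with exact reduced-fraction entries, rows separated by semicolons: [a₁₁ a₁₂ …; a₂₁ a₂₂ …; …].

T1 = [-1 0 0; 0 1 0; 0 0 1]
T2·T1 = [1 0 0; 0 1 0; 0 0 1]
T3·…·T1 = [1 0 0; 1 1 0; 0 0 1]

T = [1 0 0; 1 1 0; 0 0 1]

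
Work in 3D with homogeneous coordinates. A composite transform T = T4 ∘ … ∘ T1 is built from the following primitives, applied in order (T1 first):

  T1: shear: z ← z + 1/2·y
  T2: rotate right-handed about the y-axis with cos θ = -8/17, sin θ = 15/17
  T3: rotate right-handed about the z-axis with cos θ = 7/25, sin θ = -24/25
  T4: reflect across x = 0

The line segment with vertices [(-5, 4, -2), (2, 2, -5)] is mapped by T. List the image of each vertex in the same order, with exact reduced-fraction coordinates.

image vertices: (-1912/425, -484/425, 75/17), (-284/425, 2062/425, 2/17)

T1 shear: z ← z + 1/2·y: (-5, 4, -2) → (-5, 4, 0); (2, 2, -5) → (2, 2, -4)
T2 rotate right-handed about the y-axis with cos θ = -8/17, sin θ = 15/17: (-5, 4, 0) → (40/17, 4, 75/17); (2, 2, -4) → (-76/17, 2, 2/17)
T3 rotate right-handed about the z-axis with cos θ = 7/25, sin θ = -24/25: (40/17, 4, 75/17) → (1912/425, -484/425, 75/17); (-76/17, 2, 2/17) → (284/425, 2062/425, 2/17)
T4 reflect across x = 0: (1912/425, -484/425, 75/17) → (-1912/425, -484/425, 75/17); (284/425, 2062/425, 2/17) → (-284/425, 2062/425, 2/17)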